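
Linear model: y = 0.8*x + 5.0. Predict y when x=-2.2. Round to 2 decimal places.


y = 0.8 * -2.2 + (5.0)
= -1.76 + (5.0)
= 3.24

3.24


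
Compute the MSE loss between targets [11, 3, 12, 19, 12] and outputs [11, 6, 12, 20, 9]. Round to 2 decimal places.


Differences: [0, -3, 0, -1, 3]
Squared errors: [0, 9, 0, 1, 9]
Sum of squared errors = 19
MSE = 19 / 5 = 3.80

3.80


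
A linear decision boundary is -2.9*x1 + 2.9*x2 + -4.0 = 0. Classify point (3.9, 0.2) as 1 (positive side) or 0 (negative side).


Compute -2.9 * 3.9 + 2.9 * 0.2 + -4.0
= -11.31 + 0.58 + -4.0
= -14.73
Since -14.73 < 0, the point is on the negative side.

0


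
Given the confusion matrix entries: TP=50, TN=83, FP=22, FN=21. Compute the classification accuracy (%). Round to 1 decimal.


Accuracy = (TP + TN) / (TP + TN + FP + FN) * 100
= (50 + 83) / (50 + 83 + 22 + 21)
= 133 / 176
= 0.7557
= 75.6%

75.6


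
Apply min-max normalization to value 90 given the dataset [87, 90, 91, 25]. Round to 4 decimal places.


Min = 25, Max = 91
Range = 91 - 25 = 66
Scaled = (x - min) / (max - min)
= (90 - 25) / 66
= 65 / 66
= 0.9848

0.9848


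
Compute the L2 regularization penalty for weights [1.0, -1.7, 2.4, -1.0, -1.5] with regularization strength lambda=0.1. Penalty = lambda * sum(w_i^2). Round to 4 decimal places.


Squaring each weight:
1.0^2 = 1.0
(-1.7)^2 = 2.89
2.4^2 = 5.76
(-1.0)^2 = 1.0
(-1.5)^2 = 2.25
Sum of squares = 12.9
Penalty = 0.1 * 12.9 = 1.2900

1.2900


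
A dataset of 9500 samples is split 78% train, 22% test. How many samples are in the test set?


Train samples = 9500 * 78% = 7410
Test samples = 9500 - 7410
= 2090

2090


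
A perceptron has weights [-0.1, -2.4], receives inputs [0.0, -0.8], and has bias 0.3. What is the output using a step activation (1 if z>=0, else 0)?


z = w . x + b
= -0.1*0.0 + -2.4*-0.8 + 0.3
= -0.0 + 1.92 + 0.3
= 1.92 + 0.3
= 2.22
Since z = 2.22 >= 0, output = 1

1


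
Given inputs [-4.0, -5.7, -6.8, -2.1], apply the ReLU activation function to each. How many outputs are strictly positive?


ReLU(x) = max(0, x) for each element:
ReLU(-4.0) = 0
ReLU(-5.7) = 0
ReLU(-6.8) = 0
ReLU(-2.1) = 0
Active neurons (>0): 0

0


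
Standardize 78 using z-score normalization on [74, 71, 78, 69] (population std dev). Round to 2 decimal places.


Mean = (74 + 71 + 78 + 69) / 4 = 73.0
Variance = sum((x_i - mean)^2) / n = 11.5
Std = sqrt(11.5) = 3.3912
Z = (x - mean) / std
= (78 - 73.0) / 3.3912
= 5.0 / 3.3912
= 1.47

1.47


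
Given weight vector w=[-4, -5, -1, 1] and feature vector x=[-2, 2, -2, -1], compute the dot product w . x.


Element-wise products:
-4 * -2 = 8
-5 * 2 = -10
-1 * -2 = 2
1 * -1 = -1
Sum = 8 + -10 + 2 + -1
= -1

-1


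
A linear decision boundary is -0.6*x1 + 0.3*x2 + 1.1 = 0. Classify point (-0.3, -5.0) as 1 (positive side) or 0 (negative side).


Compute -0.6 * -0.3 + 0.3 * -5.0 + 1.1
= 0.18 + -1.5 + 1.1
= -0.22
Since -0.22 < 0, the point is on the negative side.

0


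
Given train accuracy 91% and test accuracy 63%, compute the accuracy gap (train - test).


Gap = train_accuracy - test_accuracy
= 91 - 63
= 28%
This large gap strongly indicates overfitting.

28


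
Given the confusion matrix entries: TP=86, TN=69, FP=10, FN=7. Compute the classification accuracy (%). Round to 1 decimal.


Accuracy = (TP + TN) / (TP + TN + FP + FN) * 100
= (86 + 69) / (86 + 69 + 10 + 7)
= 155 / 172
= 0.9012
= 90.1%

90.1


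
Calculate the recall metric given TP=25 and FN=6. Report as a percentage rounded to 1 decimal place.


Recall = TP / (TP + FN) * 100
= 25 / (25 + 6)
= 25 / 31
= 0.8065
= 80.6%

80.6


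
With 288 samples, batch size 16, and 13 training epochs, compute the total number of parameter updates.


Iterations per epoch = 288 / 16 = 18
Total updates = iterations_per_epoch * epochs
= 18 * 13
= 234

234


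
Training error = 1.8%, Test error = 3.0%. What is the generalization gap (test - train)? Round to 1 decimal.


Generalization gap = test_error - train_error
= 3.0 - 1.8
= 1.2%
A small gap suggests good generalization.

1.2


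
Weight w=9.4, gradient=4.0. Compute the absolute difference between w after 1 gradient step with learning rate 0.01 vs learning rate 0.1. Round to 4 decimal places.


With lr=0.01: w_new = 9.4 - 0.01 * 4.0 = 9.36
With lr=0.1: w_new = 9.4 - 0.1 * 4.0 = 9.0
Absolute difference = |9.36 - 9.0|
= 0.3600

0.3600


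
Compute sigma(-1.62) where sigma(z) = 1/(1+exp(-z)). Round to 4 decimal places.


sigmoid(z) = 1 / (1 + exp(-z))
exp(-(-1.62)) = exp(1.62) = 5.0531
1 + 5.0531 = 6.0531
1 / 6.0531 = 0.1652

0.1652


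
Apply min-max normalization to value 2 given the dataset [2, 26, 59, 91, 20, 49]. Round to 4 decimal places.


Min = 2, Max = 91
Range = 91 - 2 = 89
Scaled = (x - min) / (max - min)
= (2 - 2) / 89
= 0 / 89
= 0.0000

0.0000


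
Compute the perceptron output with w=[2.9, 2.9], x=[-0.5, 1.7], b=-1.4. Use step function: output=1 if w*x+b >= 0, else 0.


z = w . x + b
= 2.9*-0.5 + 2.9*1.7 + -1.4
= -1.45 + 4.93 + -1.4
= 3.48 + -1.4
= 2.08
Since z = 2.08 >= 0, output = 1

1


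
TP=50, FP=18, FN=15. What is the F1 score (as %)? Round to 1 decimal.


Precision = TP / (TP + FP) = 50 / 68 = 0.7353
Recall = TP / (TP + FN) = 50 / 65 = 0.7692
F1 = 2 * P * R / (P + R)
= 2 * 0.7353 * 0.7692 / (0.7353 + 0.7692)
= 1.1312 / 1.5045
= 0.7519
As percentage: 75.2%

75.2


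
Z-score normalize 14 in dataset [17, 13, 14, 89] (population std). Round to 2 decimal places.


Mean = (17 + 13 + 14 + 89) / 4 = 33.25
Variance = sum((x_i - mean)^2) / n = 1038.1875
Std = sqrt(1038.1875) = 32.2209
Z = (x - mean) / std
= (14 - 33.25) / 32.2209
= -19.25 / 32.2209
= -0.60

-0.60


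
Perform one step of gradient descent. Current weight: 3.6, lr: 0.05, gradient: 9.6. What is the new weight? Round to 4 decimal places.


w_new = w_old - lr * gradient
= 3.6 - 0.05 * 9.6
= 3.6 - (0.48)
= 3.1200

3.1200


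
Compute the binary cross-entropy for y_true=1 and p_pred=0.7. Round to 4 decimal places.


For y=1: Loss = -log(p)
= -log(0.7)
= -(-0.3567)
= 0.3567

0.3567


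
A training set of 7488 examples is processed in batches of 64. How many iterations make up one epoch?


Iterations per epoch = dataset_size / batch_size
= 7488 / 64
= 117

117


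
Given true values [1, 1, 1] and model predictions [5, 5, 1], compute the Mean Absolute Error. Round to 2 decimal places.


Absolute errors: [4, 4, 0]
Sum of absolute errors = 8
MAE = 8 / 3 = 2.67

2.67


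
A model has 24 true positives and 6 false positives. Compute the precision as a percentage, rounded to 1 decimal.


Precision = TP / (TP + FP) * 100
= 24 / (24 + 6)
= 24 / 30
= 0.8
= 80.0%

80.0


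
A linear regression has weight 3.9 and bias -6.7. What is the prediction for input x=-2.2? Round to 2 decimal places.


y = 3.9 * -2.2 + (-6.7)
= -8.58 + (-6.7)
= -15.28

-15.28


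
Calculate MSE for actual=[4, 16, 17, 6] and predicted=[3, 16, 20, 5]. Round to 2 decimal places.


Differences: [1, 0, -3, 1]
Squared errors: [1, 0, 9, 1]
Sum of squared errors = 11
MSE = 11 / 4 = 2.75

2.75


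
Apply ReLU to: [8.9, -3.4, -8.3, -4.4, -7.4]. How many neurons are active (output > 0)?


ReLU(x) = max(0, x) for each element:
ReLU(8.9) = 8.9
ReLU(-3.4) = 0
ReLU(-8.3) = 0
ReLU(-4.4) = 0
ReLU(-7.4) = 0
Active neurons (>0): 1

1


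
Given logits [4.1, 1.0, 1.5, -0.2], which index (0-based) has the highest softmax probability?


Softmax is a monotonic transformation, so it preserves the argmax.
We need to find the index of the maximum logit.
Index 0: 4.1
Index 1: 1.0
Index 2: 1.5
Index 3: -0.2
Maximum logit = 4.1 at index 0

0


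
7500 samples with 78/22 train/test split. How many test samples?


Train samples = 7500 * 78% = 5850
Test samples = 7500 - 5850
= 1650

1650


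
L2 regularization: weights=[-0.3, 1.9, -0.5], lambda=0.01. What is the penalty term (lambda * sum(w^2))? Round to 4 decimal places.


Squaring each weight:
(-0.3)^2 = 0.09
1.9^2 = 3.61
(-0.5)^2 = 0.25
Sum of squares = 3.95
Penalty = 0.01 * 3.95 = 0.0395

0.0395


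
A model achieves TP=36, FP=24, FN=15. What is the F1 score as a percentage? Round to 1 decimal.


Precision = TP / (TP + FP) = 36 / 60 = 0.6
Recall = TP / (TP + FN) = 36 / 51 = 0.7059
F1 = 2 * P * R / (P + R)
= 2 * 0.6 * 0.7059 / (0.6 + 0.7059)
= 0.8471 / 1.3059
= 0.6486
As percentage: 64.9%

64.9


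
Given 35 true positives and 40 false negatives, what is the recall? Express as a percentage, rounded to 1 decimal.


Recall = TP / (TP + FN) * 100
= 35 / (35 + 40)
= 35 / 75
= 0.4667
= 46.7%

46.7


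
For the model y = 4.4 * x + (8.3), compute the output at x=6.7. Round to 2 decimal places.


y = 4.4 * 6.7 + (8.3)
= 29.48 + (8.3)
= 37.78

37.78


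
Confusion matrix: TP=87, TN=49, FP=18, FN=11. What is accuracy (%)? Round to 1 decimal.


Accuracy = (TP + TN) / (TP + TN + FP + FN) * 100
= (87 + 49) / (87 + 49 + 18 + 11)
= 136 / 165
= 0.8242
= 82.4%

82.4


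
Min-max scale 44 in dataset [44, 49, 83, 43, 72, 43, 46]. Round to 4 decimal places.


Min = 43, Max = 83
Range = 83 - 43 = 40
Scaled = (x - min) / (max - min)
= (44 - 43) / 40
= 1 / 40
= 0.0250

0.0250


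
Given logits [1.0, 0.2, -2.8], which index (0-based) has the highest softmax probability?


Softmax is a monotonic transformation, so it preserves the argmax.
We need to find the index of the maximum logit.
Index 0: 1.0
Index 1: 0.2
Index 2: -2.8
Maximum logit = 1.0 at index 0

0


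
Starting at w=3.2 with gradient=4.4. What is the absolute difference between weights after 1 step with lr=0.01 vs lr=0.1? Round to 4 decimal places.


With lr=0.01: w_new = 3.2 - 0.01 * 4.4 = 3.156
With lr=0.1: w_new = 3.2 - 0.1 * 4.4 = 2.76
Absolute difference = |3.156 - 2.76|
= 0.3960

0.3960


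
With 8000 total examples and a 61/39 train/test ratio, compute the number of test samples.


Train samples = 8000 * 61% = 4880
Test samples = 8000 - 4880
= 3120

3120


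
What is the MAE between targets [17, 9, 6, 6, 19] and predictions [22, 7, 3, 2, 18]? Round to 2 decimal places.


Absolute errors: [5, 2, 3, 4, 1]
Sum of absolute errors = 15
MAE = 15 / 5 = 3.00

3.00


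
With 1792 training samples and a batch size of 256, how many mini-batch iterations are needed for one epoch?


Iterations per epoch = dataset_size / batch_size
= 1792 / 256
= 7

7


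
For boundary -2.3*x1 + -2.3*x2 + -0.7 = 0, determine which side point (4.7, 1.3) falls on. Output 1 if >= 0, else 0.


Compute -2.3 * 4.7 + -2.3 * 1.3 + -0.7
= -10.81 + -2.99 + -0.7
= -14.5
Since -14.5 < 0, the point is on the negative side.

0


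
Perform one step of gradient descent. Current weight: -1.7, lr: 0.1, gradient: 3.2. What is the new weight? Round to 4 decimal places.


w_new = w_old - lr * gradient
= -1.7 - 0.1 * 3.2
= -1.7 - (0.32)
= -2.0200

-2.0200


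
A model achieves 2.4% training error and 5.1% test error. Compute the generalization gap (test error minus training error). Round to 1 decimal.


Generalization gap = test_error - train_error
= 5.1 - 2.4
= 2.7%
A moderate gap.

2.7


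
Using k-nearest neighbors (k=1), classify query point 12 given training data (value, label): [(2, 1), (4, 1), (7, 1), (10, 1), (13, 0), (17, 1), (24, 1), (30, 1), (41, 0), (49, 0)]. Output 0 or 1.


Distances from query 12:
Point 13 (class 0): distance = 1
K=1 nearest neighbors: classes = [0]
Votes for class 1: 0 / 1
Majority vote => class 0

0


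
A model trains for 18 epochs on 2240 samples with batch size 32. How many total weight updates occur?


Iterations per epoch = 2240 / 32 = 70
Total updates = iterations_per_epoch * epochs
= 70 * 18
= 1260

1260


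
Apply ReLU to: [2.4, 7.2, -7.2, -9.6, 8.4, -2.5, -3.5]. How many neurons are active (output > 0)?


ReLU(x) = max(0, x) for each element:
ReLU(2.4) = 2.4
ReLU(7.2) = 7.2
ReLU(-7.2) = 0
ReLU(-9.6) = 0
ReLU(8.4) = 8.4
ReLU(-2.5) = 0
ReLU(-3.5) = 0
Active neurons (>0): 3

3


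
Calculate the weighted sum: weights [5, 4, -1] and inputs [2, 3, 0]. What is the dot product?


Element-wise products:
5 * 2 = 10
4 * 3 = 12
-1 * 0 = 0
Sum = 10 + 12 + 0
= 22

22


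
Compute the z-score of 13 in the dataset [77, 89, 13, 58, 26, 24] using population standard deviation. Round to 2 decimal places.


Mean = (77 + 89 + 13 + 58 + 26 + 24) / 6 = 47.8333
Variance = sum((x_i - mean)^2) / n = 817.8056
Std = sqrt(817.8056) = 28.5973
Z = (x - mean) / std
= (13 - 47.8333) / 28.5973
= -34.8333 / 28.5973
= -1.22

-1.22


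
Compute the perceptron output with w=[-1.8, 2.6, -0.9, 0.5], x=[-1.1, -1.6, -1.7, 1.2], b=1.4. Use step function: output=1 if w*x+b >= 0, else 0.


z = w . x + b
= -1.8*-1.1 + 2.6*-1.6 + -0.9*-1.7 + 0.5*1.2 + 1.4
= 1.98 + -4.16 + 1.53 + 0.6 + 1.4
= -0.05 + 1.4
= 1.35
Since z = 1.35 >= 0, output = 1

1


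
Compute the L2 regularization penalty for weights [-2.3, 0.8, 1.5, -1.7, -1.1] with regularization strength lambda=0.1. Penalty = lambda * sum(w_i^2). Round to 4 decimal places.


Squaring each weight:
(-2.3)^2 = 5.29
0.8^2 = 0.64
1.5^2 = 2.25
(-1.7)^2 = 2.89
(-1.1)^2 = 1.21
Sum of squares = 12.28
Penalty = 0.1 * 12.28 = 1.2280

1.2280


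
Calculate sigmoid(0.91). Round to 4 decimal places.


sigmoid(z) = 1 / (1 + exp(-z))
exp(-(0.91)) = exp(-0.91) = 0.4025
1 + 0.4025 = 1.4025
1 / 1.4025 = 0.7130

0.7130


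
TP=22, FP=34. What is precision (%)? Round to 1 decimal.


Precision = TP / (TP + FP) * 100
= 22 / (22 + 34)
= 22 / 56
= 0.3929
= 39.3%

39.3


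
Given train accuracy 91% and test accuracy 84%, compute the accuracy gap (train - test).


Gap = train_accuracy - test_accuracy
= 91 - 84
= 7%
This moderate gap may indicate mild overfitting.

7


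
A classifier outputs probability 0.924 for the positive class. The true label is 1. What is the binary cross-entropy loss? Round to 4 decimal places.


For y=1: Loss = -log(p)
= -log(0.924)
= -(-0.079)
= 0.0790

0.0790


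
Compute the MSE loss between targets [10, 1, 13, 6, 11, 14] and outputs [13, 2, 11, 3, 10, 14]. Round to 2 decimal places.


Differences: [-3, -1, 2, 3, 1, 0]
Squared errors: [9, 1, 4, 9, 1, 0]
Sum of squared errors = 24
MSE = 24 / 6 = 4.00

4.00


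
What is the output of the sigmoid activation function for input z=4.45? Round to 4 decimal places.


sigmoid(z) = 1 / (1 + exp(-z))
exp(-(4.45)) = exp(-4.45) = 0.0117
1 + 0.0117 = 1.0117
1 / 1.0117 = 0.9885

0.9885


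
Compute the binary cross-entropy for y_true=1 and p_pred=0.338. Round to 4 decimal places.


For y=1: Loss = -log(p)
= -log(0.338)
= -(-1.0847)
= 1.0847

1.0847


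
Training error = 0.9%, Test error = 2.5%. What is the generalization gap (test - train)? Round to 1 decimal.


Generalization gap = test_error - train_error
= 2.5 - 0.9
= 1.6%
A small gap suggests good generalization.

1.6


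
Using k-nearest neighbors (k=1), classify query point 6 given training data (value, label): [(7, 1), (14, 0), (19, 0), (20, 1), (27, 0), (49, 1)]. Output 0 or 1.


Distances from query 6:
Point 7 (class 1): distance = 1
K=1 nearest neighbors: classes = [1]
Votes for class 1: 1 / 1
Majority vote => class 1

1


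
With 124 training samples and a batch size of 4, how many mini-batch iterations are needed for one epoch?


Iterations per epoch = dataset_size / batch_size
= 124 / 4
= 31

31


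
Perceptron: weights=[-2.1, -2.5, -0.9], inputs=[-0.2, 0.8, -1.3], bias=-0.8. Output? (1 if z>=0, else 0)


z = w . x + b
= -2.1*-0.2 + -2.5*0.8 + -0.9*-1.3 + -0.8
= 0.42 + -2.0 + 1.17 + -0.8
= -0.41 + -0.8
= -1.21
Since z = -1.21 < 0, output = 0

0


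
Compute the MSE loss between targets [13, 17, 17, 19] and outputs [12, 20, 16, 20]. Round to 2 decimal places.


Differences: [1, -3, 1, -1]
Squared errors: [1, 9, 1, 1]
Sum of squared errors = 12
MSE = 12 / 4 = 3.00

3.00


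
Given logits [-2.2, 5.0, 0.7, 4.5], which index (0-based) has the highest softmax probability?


Softmax is a monotonic transformation, so it preserves the argmax.
We need to find the index of the maximum logit.
Index 0: -2.2
Index 1: 5.0
Index 2: 0.7
Index 3: 4.5
Maximum logit = 5.0 at index 1

1


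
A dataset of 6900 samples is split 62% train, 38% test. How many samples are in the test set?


Train samples = 6900 * 62% = 4278
Test samples = 6900 - 4278
= 2622

2622


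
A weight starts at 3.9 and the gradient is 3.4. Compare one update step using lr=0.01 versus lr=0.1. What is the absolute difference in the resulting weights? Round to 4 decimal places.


With lr=0.01: w_new = 3.9 - 0.01 * 3.4 = 3.866
With lr=0.1: w_new = 3.9 - 0.1 * 3.4 = 3.56
Absolute difference = |3.866 - 3.56|
= 0.3060

0.3060


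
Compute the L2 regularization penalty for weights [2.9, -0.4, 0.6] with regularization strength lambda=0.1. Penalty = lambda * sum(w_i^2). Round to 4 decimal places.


Squaring each weight:
2.9^2 = 8.41
(-0.4)^2 = 0.16
0.6^2 = 0.36
Sum of squares = 8.93
Penalty = 0.1 * 8.93 = 0.8930

0.8930


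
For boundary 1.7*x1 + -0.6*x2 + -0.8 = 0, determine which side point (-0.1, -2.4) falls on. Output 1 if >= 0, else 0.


Compute 1.7 * -0.1 + -0.6 * -2.4 + -0.8
= -0.17 + 1.44 + -0.8
= 0.47
Since 0.47 >= 0, the point is on the positive side.

1


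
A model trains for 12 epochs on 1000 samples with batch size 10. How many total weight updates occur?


Iterations per epoch = 1000 / 10 = 100
Total updates = iterations_per_epoch * epochs
= 100 * 12
= 1200

1200


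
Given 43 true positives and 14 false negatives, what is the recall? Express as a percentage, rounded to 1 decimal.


Recall = TP / (TP + FN) * 100
= 43 / (43 + 14)
= 43 / 57
= 0.7544
= 75.4%

75.4


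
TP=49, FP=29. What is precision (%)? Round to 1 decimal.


Precision = TP / (TP + FP) * 100
= 49 / (49 + 29)
= 49 / 78
= 0.6282
= 62.8%

62.8


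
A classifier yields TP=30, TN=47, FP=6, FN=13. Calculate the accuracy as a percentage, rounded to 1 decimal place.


Accuracy = (TP + TN) / (TP + TN + FP + FN) * 100
= (30 + 47) / (30 + 47 + 6 + 13)
= 77 / 96
= 0.8021
= 80.2%

80.2


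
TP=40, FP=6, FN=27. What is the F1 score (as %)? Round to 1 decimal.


Precision = TP / (TP + FP) = 40 / 46 = 0.8696
Recall = TP / (TP + FN) = 40 / 67 = 0.597
F1 = 2 * P * R / (P + R)
= 2 * 0.8696 * 0.597 / (0.8696 + 0.597)
= 1.0383 / 1.4666
= 0.708
As percentage: 70.8%

70.8


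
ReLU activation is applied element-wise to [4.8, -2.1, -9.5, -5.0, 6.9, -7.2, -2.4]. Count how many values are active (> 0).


ReLU(x) = max(0, x) for each element:
ReLU(4.8) = 4.8
ReLU(-2.1) = 0
ReLU(-9.5) = 0
ReLU(-5.0) = 0
ReLU(6.9) = 6.9
ReLU(-7.2) = 0
ReLU(-2.4) = 0
Active neurons (>0): 2

2


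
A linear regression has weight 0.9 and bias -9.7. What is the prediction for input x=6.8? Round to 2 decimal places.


y = 0.9 * 6.8 + (-9.7)
= 6.12 + (-9.7)
= -3.58

-3.58


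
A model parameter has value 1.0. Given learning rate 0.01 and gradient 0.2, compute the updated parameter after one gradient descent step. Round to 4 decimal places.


w_new = w_old - lr * gradient
= 1.0 - 0.01 * 0.2
= 1.0 - (0.002)
= 0.9980

0.9980


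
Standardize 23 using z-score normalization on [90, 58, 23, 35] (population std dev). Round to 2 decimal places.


Mean = (90 + 58 + 23 + 35) / 4 = 51.5
Variance = sum((x_i - mean)^2) / n = 652.25
Std = sqrt(652.25) = 25.5392
Z = (x - mean) / std
= (23 - 51.5) / 25.5392
= -28.5 / 25.5392
= -1.12

-1.12


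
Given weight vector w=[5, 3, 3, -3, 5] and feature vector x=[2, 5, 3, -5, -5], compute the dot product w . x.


Element-wise products:
5 * 2 = 10
3 * 5 = 15
3 * 3 = 9
-3 * -5 = 15
5 * -5 = -25
Sum = 10 + 15 + 9 + 15 + -25
= 24

24


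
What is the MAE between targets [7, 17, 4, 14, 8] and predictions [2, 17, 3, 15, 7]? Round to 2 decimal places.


Absolute errors: [5, 0, 1, 1, 1]
Sum of absolute errors = 8
MAE = 8 / 5 = 1.60

1.60


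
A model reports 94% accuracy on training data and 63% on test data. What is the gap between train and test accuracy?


Gap = train_accuracy - test_accuracy
= 94 - 63
= 31%
This large gap strongly indicates overfitting.

31


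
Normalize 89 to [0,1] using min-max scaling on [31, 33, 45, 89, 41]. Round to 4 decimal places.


Min = 31, Max = 89
Range = 89 - 31 = 58
Scaled = (x - min) / (max - min)
= (89 - 31) / 58
= 58 / 58
= 1.0000

1.0000


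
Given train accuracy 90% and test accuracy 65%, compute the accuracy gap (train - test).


Gap = train_accuracy - test_accuracy
= 90 - 65
= 25%
This large gap strongly indicates overfitting.

25


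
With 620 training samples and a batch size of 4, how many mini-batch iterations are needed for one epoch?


Iterations per epoch = dataset_size / batch_size
= 620 / 4
= 155

155


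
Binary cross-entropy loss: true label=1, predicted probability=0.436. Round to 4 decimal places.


For y=1: Loss = -log(p)
= -log(0.436)
= -(-0.8301)
= 0.8301

0.8301


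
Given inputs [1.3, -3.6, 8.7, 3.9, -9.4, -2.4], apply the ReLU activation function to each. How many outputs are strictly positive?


ReLU(x) = max(0, x) for each element:
ReLU(1.3) = 1.3
ReLU(-3.6) = 0
ReLU(8.7) = 8.7
ReLU(3.9) = 3.9
ReLU(-9.4) = 0
ReLU(-2.4) = 0
Active neurons (>0): 3

3


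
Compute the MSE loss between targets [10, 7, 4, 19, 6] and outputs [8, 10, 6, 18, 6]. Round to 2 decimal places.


Differences: [2, -3, -2, 1, 0]
Squared errors: [4, 9, 4, 1, 0]
Sum of squared errors = 18
MSE = 18 / 5 = 3.60

3.60


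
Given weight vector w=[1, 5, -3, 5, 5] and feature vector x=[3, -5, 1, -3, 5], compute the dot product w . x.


Element-wise products:
1 * 3 = 3
5 * -5 = -25
-3 * 1 = -3
5 * -3 = -15
5 * 5 = 25
Sum = 3 + -25 + -3 + -15 + 25
= -15

-15


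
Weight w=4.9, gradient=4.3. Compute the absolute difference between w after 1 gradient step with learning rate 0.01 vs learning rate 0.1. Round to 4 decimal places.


With lr=0.01: w_new = 4.9 - 0.01 * 4.3 = 4.857
With lr=0.1: w_new = 4.9 - 0.1 * 4.3 = 4.47
Absolute difference = |4.857 - 4.47|
= 0.3870

0.3870


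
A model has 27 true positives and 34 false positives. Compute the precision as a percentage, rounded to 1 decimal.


Precision = TP / (TP + FP) * 100
= 27 / (27 + 34)
= 27 / 61
= 0.4426
= 44.3%

44.3


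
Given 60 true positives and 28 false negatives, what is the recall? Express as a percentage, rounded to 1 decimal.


Recall = TP / (TP + FN) * 100
= 60 / (60 + 28)
= 60 / 88
= 0.6818
= 68.2%

68.2


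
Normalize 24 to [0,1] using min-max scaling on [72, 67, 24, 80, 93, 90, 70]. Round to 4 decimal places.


Min = 24, Max = 93
Range = 93 - 24 = 69
Scaled = (x - min) / (max - min)
= (24 - 24) / 69
= 0 / 69
= 0.0000

0.0000


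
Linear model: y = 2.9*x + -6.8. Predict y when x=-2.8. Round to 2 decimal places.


y = 2.9 * -2.8 + (-6.8)
= -8.12 + (-6.8)
= -14.92

-14.92


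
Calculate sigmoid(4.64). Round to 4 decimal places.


sigmoid(z) = 1 / (1 + exp(-z))
exp(-(4.64)) = exp(-4.64) = 0.0097
1 + 0.0097 = 1.0097
1 / 1.0097 = 0.9904

0.9904


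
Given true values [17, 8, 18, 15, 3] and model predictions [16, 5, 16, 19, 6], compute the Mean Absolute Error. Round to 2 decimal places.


Absolute errors: [1, 3, 2, 4, 3]
Sum of absolute errors = 13
MAE = 13 / 5 = 2.60

2.60


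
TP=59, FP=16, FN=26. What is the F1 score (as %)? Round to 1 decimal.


Precision = TP / (TP + FP) = 59 / 75 = 0.7867
Recall = TP / (TP + FN) = 59 / 85 = 0.6941
F1 = 2 * P * R / (P + R)
= 2 * 0.7867 * 0.6941 / (0.7867 + 0.6941)
= 1.0921 / 1.4808
= 0.7375
As percentage: 73.8%

73.8


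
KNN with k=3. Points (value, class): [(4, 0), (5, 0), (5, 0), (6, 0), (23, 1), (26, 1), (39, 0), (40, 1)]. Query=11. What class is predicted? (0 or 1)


Distances from query 11:
Point 6 (class 0): distance = 5
Point 5 (class 0): distance = 6
Point 5 (class 0): distance = 6
K=3 nearest neighbors: classes = [0, 0, 0]
Votes for class 1: 0 / 3
Majority vote => class 0

0


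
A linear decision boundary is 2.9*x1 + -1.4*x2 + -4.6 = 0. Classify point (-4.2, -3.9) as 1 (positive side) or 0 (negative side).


Compute 2.9 * -4.2 + -1.4 * -3.9 + -4.6
= -12.18 + 5.46 + -4.6
= -11.32
Since -11.32 < 0, the point is on the negative side.

0


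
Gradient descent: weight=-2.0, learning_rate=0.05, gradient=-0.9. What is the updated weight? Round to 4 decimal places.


w_new = w_old - lr * gradient
= -2.0 - 0.05 * -0.9
= -2.0 - (-0.045)
= -1.9550

-1.9550


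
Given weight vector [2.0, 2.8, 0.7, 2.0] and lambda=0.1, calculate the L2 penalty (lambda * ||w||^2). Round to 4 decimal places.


Squaring each weight:
2.0^2 = 4.0
2.8^2 = 7.84
0.7^2 = 0.49
2.0^2 = 4.0
Sum of squares = 16.33
Penalty = 0.1 * 16.33 = 1.6330

1.6330


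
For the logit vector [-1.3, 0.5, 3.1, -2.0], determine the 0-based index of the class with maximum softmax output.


Softmax is a monotonic transformation, so it preserves the argmax.
We need to find the index of the maximum logit.
Index 0: -1.3
Index 1: 0.5
Index 2: 3.1
Index 3: -2.0
Maximum logit = 3.1 at index 2

2


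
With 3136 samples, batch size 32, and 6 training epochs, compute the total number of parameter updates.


Iterations per epoch = 3136 / 32 = 98
Total updates = iterations_per_epoch * epochs
= 98 * 6
= 588

588


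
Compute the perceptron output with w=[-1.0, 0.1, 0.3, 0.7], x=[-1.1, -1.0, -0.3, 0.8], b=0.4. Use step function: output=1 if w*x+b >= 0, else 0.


z = w . x + b
= -1.0*-1.1 + 0.1*-1.0 + 0.3*-0.3 + 0.7*0.8 + 0.4
= 1.1 + -0.1 + -0.09 + 0.56 + 0.4
= 1.47 + 0.4
= 1.87
Since z = 1.87 >= 0, output = 1

1


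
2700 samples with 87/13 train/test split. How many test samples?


Train samples = 2700 * 87% = 2349
Test samples = 2700 - 2349
= 351

351


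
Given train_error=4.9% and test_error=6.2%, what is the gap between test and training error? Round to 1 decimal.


Generalization gap = test_error - train_error
= 6.2 - 4.9
= 1.3%
A small gap suggests good generalization.

1.3


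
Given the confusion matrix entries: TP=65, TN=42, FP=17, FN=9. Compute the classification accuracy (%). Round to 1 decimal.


Accuracy = (TP + TN) / (TP + TN + FP + FN) * 100
= (65 + 42) / (65 + 42 + 17 + 9)
= 107 / 133
= 0.8045
= 80.5%

80.5


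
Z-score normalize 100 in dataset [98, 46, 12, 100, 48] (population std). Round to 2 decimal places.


Mean = (98 + 46 + 12 + 100 + 48) / 5 = 60.8
Variance = sum((x_i - mean)^2) / n = 1136.96
Std = sqrt(1136.96) = 33.7188
Z = (x - mean) / std
= (100 - 60.8) / 33.7188
= 39.2 / 33.7188
= 1.16

1.16


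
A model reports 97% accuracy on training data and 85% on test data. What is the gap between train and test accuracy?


Gap = train_accuracy - test_accuracy
= 97 - 85
= 12%
This gap suggests the model is overfitting.

12


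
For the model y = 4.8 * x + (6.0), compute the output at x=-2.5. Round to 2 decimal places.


y = 4.8 * -2.5 + (6.0)
= -12.0 + (6.0)
= -6.00

-6.00


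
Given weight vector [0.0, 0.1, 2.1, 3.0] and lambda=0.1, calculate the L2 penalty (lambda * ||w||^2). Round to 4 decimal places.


Squaring each weight:
0.0^2 = 0.0
0.1^2 = 0.01
2.1^2 = 4.41
3.0^2 = 9.0
Sum of squares = 13.42
Penalty = 0.1 * 13.42 = 1.3420

1.3420


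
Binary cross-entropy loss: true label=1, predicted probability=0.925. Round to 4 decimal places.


For y=1: Loss = -log(p)
= -log(0.925)
= -(-0.078)
= 0.0780

0.0780


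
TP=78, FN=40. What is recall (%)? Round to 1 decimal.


Recall = TP / (TP + FN) * 100
= 78 / (78 + 40)
= 78 / 118
= 0.661
= 66.1%

66.1


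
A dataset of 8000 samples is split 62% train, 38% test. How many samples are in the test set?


Train samples = 8000 * 62% = 4960
Test samples = 8000 - 4960
= 3040

3040


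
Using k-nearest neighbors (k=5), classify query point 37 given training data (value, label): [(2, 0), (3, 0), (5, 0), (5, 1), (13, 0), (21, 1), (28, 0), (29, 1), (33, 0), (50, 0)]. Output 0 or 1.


Distances from query 37:
Point 33 (class 0): distance = 4
Point 29 (class 1): distance = 8
Point 28 (class 0): distance = 9
Point 50 (class 0): distance = 13
Point 21 (class 1): distance = 16
K=5 nearest neighbors: classes = [0, 1, 0, 0, 1]
Votes for class 1: 2 / 5
Majority vote => class 0

0


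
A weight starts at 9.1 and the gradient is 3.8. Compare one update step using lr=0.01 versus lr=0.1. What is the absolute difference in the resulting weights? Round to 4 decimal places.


With lr=0.01: w_new = 9.1 - 0.01 * 3.8 = 9.062
With lr=0.1: w_new = 9.1 - 0.1 * 3.8 = 8.72
Absolute difference = |9.062 - 8.72|
= 0.3420

0.3420


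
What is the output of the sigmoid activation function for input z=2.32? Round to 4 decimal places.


sigmoid(z) = 1 / (1 + exp(-z))
exp(-(2.32)) = exp(-2.32) = 0.0983
1 + 0.0983 = 1.0983
1 / 1.0983 = 0.9105

0.9105


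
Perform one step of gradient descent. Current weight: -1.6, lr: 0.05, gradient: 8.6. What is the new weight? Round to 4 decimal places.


w_new = w_old - lr * gradient
= -1.6 - 0.05 * 8.6
= -1.6 - (0.43)
= -2.0300

-2.0300


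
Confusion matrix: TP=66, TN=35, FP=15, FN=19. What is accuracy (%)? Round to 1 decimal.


Accuracy = (TP + TN) / (TP + TN + FP + FN) * 100
= (66 + 35) / (66 + 35 + 15 + 19)
= 101 / 135
= 0.7481
= 74.8%

74.8


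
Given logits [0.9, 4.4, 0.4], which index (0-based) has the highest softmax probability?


Softmax is a monotonic transformation, so it preserves the argmax.
We need to find the index of the maximum logit.
Index 0: 0.9
Index 1: 4.4
Index 2: 0.4
Maximum logit = 4.4 at index 1

1


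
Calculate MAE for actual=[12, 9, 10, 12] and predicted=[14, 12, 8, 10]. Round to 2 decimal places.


Absolute errors: [2, 3, 2, 2]
Sum of absolute errors = 9
MAE = 9 / 4 = 2.25

2.25


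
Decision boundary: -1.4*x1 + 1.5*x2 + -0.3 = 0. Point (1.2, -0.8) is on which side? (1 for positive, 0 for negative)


Compute -1.4 * 1.2 + 1.5 * -0.8 + -0.3
= -1.68 + -1.2 + -0.3
= -3.18
Since -3.18 < 0, the point is on the negative side.

0


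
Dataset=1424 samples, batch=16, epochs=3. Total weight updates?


Iterations per epoch = 1424 / 16 = 89
Total updates = iterations_per_epoch * epochs
= 89 * 3
= 267

267


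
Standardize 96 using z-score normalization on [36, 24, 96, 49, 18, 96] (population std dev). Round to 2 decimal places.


Mean = (36 + 24 + 96 + 49 + 18 + 96) / 6 = 53.1667
Variance = sum((x_i - mean)^2) / n = 1011.4722
Std = sqrt(1011.4722) = 31.8037
Z = (x - mean) / std
= (96 - 53.1667) / 31.8037
= 42.8333 / 31.8037
= 1.35

1.35


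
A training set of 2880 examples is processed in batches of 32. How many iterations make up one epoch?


Iterations per epoch = dataset_size / batch_size
= 2880 / 32
= 90

90


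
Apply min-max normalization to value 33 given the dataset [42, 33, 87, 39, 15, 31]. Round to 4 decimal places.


Min = 15, Max = 87
Range = 87 - 15 = 72
Scaled = (x - min) / (max - min)
= (33 - 15) / 72
= 18 / 72
= 0.2500

0.2500


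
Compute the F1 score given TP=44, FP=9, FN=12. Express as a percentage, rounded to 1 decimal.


Precision = TP / (TP + FP) = 44 / 53 = 0.8302
Recall = TP / (TP + FN) = 44 / 56 = 0.7857
F1 = 2 * P * R / (P + R)
= 2 * 0.8302 * 0.7857 / (0.8302 + 0.7857)
= 1.3046 / 1.6159
= 0.8073
As percentage: 80.7%

80.7


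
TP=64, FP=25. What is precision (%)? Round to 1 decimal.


Precision = TP / (TP + FP) * 100
= 64 / (64 + 25)
= 64 / 89
= 0.7191
= 71.9%

71.9


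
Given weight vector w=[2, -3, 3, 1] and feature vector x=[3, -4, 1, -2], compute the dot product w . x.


Element-wise products:
2 * 3 = 6
-3 * -4 = 12
3 * 1 = 3
1 * -2 = -2
Sum = 6 + 12 + 3 + -2
= 19

19


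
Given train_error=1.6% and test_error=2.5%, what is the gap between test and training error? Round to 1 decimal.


Generalization gap = test_error - train_error
= 2.5 - 1.6
= 0.9%
A small gap suggests good generalization.

0.9


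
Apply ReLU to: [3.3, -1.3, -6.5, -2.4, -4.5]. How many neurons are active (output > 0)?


ReLU(x) = max(0, x) for each element:
ReLU(3.3) = 3.3
ReLU(-1.3) = 0
ReLU(-6.5) = 0
ReLU(-2.4) = 0
ReLU(-4.5) = 0
Active neurons (>0): 1

1


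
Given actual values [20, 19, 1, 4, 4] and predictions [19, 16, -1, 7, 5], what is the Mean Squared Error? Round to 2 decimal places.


Differences: [1, 3, 2, -3, -1]
Squared errors: [1, 9, 4, 9, 1]
Sum of squared errors = 24
MSE = 24 / 5 = 4.80

4.80


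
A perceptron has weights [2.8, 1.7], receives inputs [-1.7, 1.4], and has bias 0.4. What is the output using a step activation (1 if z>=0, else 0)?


z = w . x + b
= 2.8*-1.7 + 1.7*1.4 + 0.4
= -4.76 + 2.38 + 0.4
= -2.38 + 0.4
= -1.98
Since z = -1.98 < 0, output = 0

0


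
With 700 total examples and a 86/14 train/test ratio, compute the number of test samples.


Train samples = 700 * 86% = 602
Test samples = 700 - 602
= 98

98


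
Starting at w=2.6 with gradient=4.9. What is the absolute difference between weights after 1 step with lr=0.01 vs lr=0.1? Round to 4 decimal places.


With lr=0.01: w_new = 2.6 - 0.01 * 4.9 = 2.551
With lr=0.1: w_new = 2.6 - 0.1 * 4.9 = 2.11
Absolute difference = |2.551 - 2.11|
= 0.4410

0.4410


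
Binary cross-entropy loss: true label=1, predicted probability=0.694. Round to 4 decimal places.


For y=1: Loss = -log(p)
= -log(0.694)
= -(-0.3653)
= 0.3653

0.3653


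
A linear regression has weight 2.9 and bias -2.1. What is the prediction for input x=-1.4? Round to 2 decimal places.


y = 2.9 * -1.4 + (-2.1)
= -4.06 + (-2.1)
= -6.16

-6.16


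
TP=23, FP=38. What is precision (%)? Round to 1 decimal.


Precision = TP / (TP + FP) * 100
= 23 / (23 + 38)
= 23 / 61
= 0.377
= 37.7%

37.7


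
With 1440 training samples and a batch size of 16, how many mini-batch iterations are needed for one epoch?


Iterations per epoch = dataset_size / batch_size
= 1440 / 16
= 90

90


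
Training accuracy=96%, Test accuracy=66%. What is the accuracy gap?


Gap = train_accuracy - test_accuracy
= 96 - 66
= 30%
This large gap strongly indicates overfitting.

30


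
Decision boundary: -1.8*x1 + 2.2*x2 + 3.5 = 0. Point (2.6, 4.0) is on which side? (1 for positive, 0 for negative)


Compute -1.8 * 2.6 + 2.2 * 4.0 + 3.5
= -4.68 + 8.8 + 3.5
= 7.62
Since 7.62 >= 0, the point is on the positive side.

1


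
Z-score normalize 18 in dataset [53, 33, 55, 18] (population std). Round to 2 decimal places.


Mean = (53 + 33 + 55 + 18) / 4 = 39.75
Variance = sum((x_i - mean)^2) / n = 231.6875
Std = sqrt(231.6875) = 15.2213
Z = (x - mean) / std
= (18 - 39.75) / 15.2213
= -21.75 / 15.2213
= -1.43

-1.43


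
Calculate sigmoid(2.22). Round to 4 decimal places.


sigmoid(z) = 1 / (1 + exp(-z))
exp(-(2.22)) = exp(-2.22) = 0.1086
1 + 0.1086 = 1.1086
1 / 1.1086 = 0.9020

0.9020


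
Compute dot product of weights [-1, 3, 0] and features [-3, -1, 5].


Element-wise products:
-1 * -3 = 3
3 * -1 = -3
0 * 5 = 0
Sum = 3 + -3 + 0
= 0

0


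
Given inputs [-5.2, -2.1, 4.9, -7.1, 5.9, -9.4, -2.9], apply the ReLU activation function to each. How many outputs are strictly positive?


ReLU(x) = max(0, x) for each element:
ReLU(-5.2) = 0
ReLU(-2.1) = 0
ReLU(4.9) = 4.9
ReLU(-7.1) = 0
ReLU(5.9) = 5.9
ReLU(-9.4) = 0
ReLU(-2.9) = 0
Active neurons (>0): 2

2


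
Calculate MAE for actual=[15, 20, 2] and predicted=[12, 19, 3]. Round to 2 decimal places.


Absolute errors: [3, 1, 1]
Sum of absolute errors = 5
MAE = 5 / 3 = 1.67

1.67


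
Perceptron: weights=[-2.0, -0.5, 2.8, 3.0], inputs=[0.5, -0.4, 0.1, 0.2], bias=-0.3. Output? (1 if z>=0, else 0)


z = w . x + b
= -2.0*0.5 + -0.5*-0.4 + 2.8*0.1 + 3.0*0.2 + -0.3
= -1.0 + 0.2 + 0.28 + 0.6 + -0.3
= 0.08 + -0.3
= -0.22
Since z = -0.22 < 0, output = 0

0


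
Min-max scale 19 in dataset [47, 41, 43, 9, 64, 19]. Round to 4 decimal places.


Min = 9, Max = 64
Range = 64 - 9 = 55
Scaled = (x - min) / (max - min)
= (19 - 9) / 55
= 10 / 55
= 0.1818

0.1818


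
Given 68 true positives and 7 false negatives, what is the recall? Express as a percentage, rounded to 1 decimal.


Recall = TP / (TP + FN) * 100
= 68 / (68 + 7)
= 68 / 75
= 0.9067
= 90.7%

90.7


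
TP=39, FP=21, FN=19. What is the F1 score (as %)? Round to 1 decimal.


Precision = TP / (TP + FP) = 39 / 60 = 0.65
Recall = TP / (TP + FN) = 39 / 58 = 0.6724
F1 = 2 * P * R / (P + R)
= 2 * 0.65 * 0.6724 / (0.65 + 0.6724)
= 0.8741 / 1.3224
= 0.661
As percentage: 66.1%

66.1


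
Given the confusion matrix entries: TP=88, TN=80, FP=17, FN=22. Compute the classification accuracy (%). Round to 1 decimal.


Accuracy = (TP + TN) / (TP + TN + FP + FN) * 100
= (88 + 80) / (88 + 80 + 17 + 22)
= 168 / 207
= 0.8116
= 81.2%

81.2


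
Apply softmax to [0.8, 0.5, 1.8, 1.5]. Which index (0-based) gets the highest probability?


Softmax is a monotonic transformation, so it preserves the argmax.
We need to find the index of the maximum logit.
Index 0: 0.8
Index 1: 0.5
Index 2: 1.8
Index 3: 1.5
Maximum logit = 1.8 at index 2

2


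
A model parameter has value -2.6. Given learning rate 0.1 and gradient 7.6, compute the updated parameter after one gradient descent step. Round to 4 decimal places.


w_new = w_old - lr * gradient
= -2.6 - 0.1 * 7.6
= -2.6 - (0.76)
= -3.3600

-3.3600


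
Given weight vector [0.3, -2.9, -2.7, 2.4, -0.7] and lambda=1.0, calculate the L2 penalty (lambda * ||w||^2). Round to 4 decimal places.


Squaring each weight:
0.3^2 = 0.09
(-2.9)^2 = 8.41
(-2.7)^2 = 7.29
2.4^2 = 5.76
(-0.7)^2 = 0.49
Sum of squares = 22.04
Penalty = 1.0 * 22.04 = 22.0400

22.0400


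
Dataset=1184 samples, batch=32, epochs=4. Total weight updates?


Iterations per epoch = 1184 / 32 = 37
Total updates = iterations_per_epoch * epochs
= 37 * 4
= 148

148


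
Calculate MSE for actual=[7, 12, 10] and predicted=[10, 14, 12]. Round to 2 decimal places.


Differences: [-3, -2, -2]
Squared errors: [9, 4, 4]
Sum of squared errors = 17
MSE = 17 / 3 = 5.67

5.67


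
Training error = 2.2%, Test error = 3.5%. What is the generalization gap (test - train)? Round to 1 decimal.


Generalization gap = test_error - train_error
= 3.5 - 2.2
= 1.3%
A small gap suggests good generalization.

1.3


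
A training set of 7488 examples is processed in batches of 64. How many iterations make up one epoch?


Iterations per epoch = dataset_size / batch_size
= 7488 / 64
= 117

117


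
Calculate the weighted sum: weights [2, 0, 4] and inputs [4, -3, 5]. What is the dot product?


Element-wise products:
2 * 4 = 8
0 * -3 = 0
4 * 5 = 20
Sum = 8 + 0 + 20
= 28

28


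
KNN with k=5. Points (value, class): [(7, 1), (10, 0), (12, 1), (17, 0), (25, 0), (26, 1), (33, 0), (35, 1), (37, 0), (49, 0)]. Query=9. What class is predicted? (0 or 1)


Distances from query 9:
Point 10 (class 0): distance = 1
Point 7 (class 1): distance = 2
Point 12 (class 1): distance = 3
Point 17 (class 0): distance = 8
Point 25 (class 0): distance = 16
K=5 nearest neighbors: classes = [0, 1, 1, 0, 0]
Votes for class 1: 2 / 5
Majority vote => class 0

0


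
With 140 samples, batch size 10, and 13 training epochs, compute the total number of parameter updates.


Iterations per epoch = 140 / 10 = 14
Total updates = iterations_per_epoch * epochs
= 14 * 13
= 182

182


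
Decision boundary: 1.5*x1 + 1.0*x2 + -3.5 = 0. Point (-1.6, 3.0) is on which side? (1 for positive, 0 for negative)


Compute 1.5 * -1.6 + 1.0 * 3.0 + -3.5
= -2.4 + 3.0 + -3.5
= -2.9
Since -2.9 < 0, the point is on the negative side.

0


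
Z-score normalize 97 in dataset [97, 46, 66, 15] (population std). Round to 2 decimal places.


Mean = (97 + 46 + 66 + 15) / 4 = 56.0
Variance = sum((x_i - mean)^2) / n = 890.5
Std = sqrt(890.5) = 29.8412
Z = (x - mean) / std
= (97 - 56.0) / 29.8412
= 41.0 / 29.8412
= 1.37

1.37


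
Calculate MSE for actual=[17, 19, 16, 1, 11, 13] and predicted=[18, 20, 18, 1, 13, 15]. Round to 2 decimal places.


Differences: [-1, -1, -2, 0, -2, -2]
Squared errors: [1, 1, 4, 0, 4, 4]
Sum of squared errors = 14
MSE = 14 / 6 = 2.33

2.33
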